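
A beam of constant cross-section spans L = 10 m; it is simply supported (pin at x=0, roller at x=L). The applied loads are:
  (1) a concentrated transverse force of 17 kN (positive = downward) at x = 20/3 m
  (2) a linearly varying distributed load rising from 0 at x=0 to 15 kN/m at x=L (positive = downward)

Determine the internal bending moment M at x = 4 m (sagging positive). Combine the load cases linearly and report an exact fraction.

M(4) = 320/3 kN·m

Load 1 — point force P=17 kN at a=20/3 m (b=L-a=10/3):
  M_1 = Pbx/L  [x≤a] = 17·(10/3)·4/10 = 68/3 kN·m
Load 2 — triangular load w₀=15 kN/m (0→w₀ over full span):
  M_2 = w₀Lx/6 - w₀x³/(6L) = 15·10·4/6 - 15·4³/(6·10) = 84 kN·m
Superposition: M = Σ M_i = 320/3 kN·m ≈ 106.666667 kN·m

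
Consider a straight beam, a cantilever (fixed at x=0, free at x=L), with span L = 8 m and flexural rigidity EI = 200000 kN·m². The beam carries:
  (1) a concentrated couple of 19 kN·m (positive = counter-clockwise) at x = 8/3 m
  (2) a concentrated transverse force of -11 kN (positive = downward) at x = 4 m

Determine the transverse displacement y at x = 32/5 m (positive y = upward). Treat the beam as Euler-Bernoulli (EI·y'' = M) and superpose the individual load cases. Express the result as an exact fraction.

y(32/5) = 494/140625 m

Load 1 — applied couple M₀=19 kN·m at a=8/3 m (b=L-a=16/3):
  y_1 = M₀a(2x-a)/(2EI)  [x>a] = 19·(8/3)·(2·(32/5)-(8/3))/(2·200000) = 361/281250 m
Load 2 — point force P=-11 kN at a=4 m (b=L-a=4):
  y_2 = -Pa²(3x-a)/(6EI)  [x>a] = -(-11)·4²·(3·(32/5)-4)/(6·200000) = 209/93750 m
Superposition: y = Σ y_i = 494/140625 m ≈ 0.003513 m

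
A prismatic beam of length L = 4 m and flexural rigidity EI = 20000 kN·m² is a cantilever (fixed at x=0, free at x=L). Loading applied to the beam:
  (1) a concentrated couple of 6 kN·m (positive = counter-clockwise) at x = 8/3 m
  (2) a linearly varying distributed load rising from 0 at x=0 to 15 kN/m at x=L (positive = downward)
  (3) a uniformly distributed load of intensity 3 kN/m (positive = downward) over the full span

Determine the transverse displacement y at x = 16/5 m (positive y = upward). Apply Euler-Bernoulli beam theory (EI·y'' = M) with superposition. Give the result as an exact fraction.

Load 1 — applied couple M₀=6 kN·m at a=8/3 m (b=L-a=4/3):
  y_1 = M₀a(2x-a)/(2EI)  [x>a] = 6·(8/3)·(2·(16/5)-(8/3))/(2·20000) = 14/9375 m
Load 2 — triangular load w₀=15 kN/m (0→w₀ over full span):
  y_2 = (w₀Lx³/12-w₀L²x²/6-w₀x⁵/(120L))/EI = (15·4·(16/5)³/12-15·4²·(16/5)²/6-15·(16/5)⁵/(120·4))/20000 = -25024/1953125 m
Load 3 — uniform load w=3 kN/m over full span:
  y_3 = -wx²(x²-4Lx+6L²)/(24EI) = -3·(16/5)²·((16/5)²-4·4·(16/5)+6·4²)/(24·20000) = -1376/390625 m
Superposition: y = Σ y_i = -86962/5859375 m ≈ -0.014842 m

y(16/5) = -86962/5859375 m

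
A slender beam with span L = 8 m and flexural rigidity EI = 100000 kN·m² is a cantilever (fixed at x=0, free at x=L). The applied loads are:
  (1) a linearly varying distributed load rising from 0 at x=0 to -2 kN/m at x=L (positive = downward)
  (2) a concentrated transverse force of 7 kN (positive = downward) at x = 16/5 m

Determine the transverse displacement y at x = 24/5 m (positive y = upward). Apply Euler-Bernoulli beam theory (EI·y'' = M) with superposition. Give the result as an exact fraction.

Load 1 — triangular load w₀=-2 kN/m (0→w₀ over full span):
  y_1 = (w₀Lx³/12-w₀L²x²/6-w₀x⁵/(120L))/EI = ((-2)·8·(24/5)³/12-(-2)·8²·(24/5)²/6-(-2)·(24/5)⁵/(120·8))/100000 = 170592/48828125 m
Load 2 — point force P=7 kN at a=16/5 m (b=L-a=24/5):
  y_2 = -Pa²(3x-a)/(6EI)  [x>a] = -7·(16/5)²·(3·(24/5)-(16/5))/(6·100000) = -1568/1171875 m
Superposition: y = Σ y_i = 315776/146484375 m ≈ 0.002156 m

y(24/5) = 315776/146484375 m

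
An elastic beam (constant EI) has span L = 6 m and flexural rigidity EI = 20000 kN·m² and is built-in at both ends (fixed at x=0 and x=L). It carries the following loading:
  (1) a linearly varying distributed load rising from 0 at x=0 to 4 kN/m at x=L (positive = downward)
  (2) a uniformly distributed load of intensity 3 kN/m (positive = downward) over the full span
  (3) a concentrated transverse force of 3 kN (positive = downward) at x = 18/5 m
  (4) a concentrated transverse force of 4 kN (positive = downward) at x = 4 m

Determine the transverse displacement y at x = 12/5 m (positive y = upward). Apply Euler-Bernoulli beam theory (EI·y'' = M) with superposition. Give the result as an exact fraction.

Load 1 — triangular load w₀=4 kN/m (0→w₀ over full span):
  y_1 = -w₀x²(L-x)²(x+2L)/(120LEI) = -4·(12/5)²·(6-(12/5))²·((12/5)+2·6)/(120·6·20000) = -2916/9765625 m
Load 2 — uniform load w=3 kN/m over full span:
  y_2 = -wx²(L-x)²/(24EI) = -3·(12/5)²·(6-(12/5))²/(24·20000) = -729/1562500 m
Load 3 — point force P=3 kN at a=18/5 m (b=L-a=12/5):
  y_3 = -Pb²x²(3aL-(3a+b)x)/(6L³EI)  [x≤a] = -3·(12/5)²·(12/5)²·(3·(18/5)·6-(3·(18/5)+(12/5))·(12/5))/(6·6³·20000) = -1242/9765625 m
Load 4 — point force P=4 kN at a=4 m (b=L-a=2):
  y_4 = -Pb²x²(3aL-(3a+b)x)/(6L³EI)  [x≤a] = -4·2²·(12/5)²·(3·4·6-(3·4+2)·(12/5))/(6·6³·20000) = -32/234375 m
Superposition: y = Σ y_i = -120571/117187500 m ≈ -0.001029 m

y(12/5) = -120571/117187500 m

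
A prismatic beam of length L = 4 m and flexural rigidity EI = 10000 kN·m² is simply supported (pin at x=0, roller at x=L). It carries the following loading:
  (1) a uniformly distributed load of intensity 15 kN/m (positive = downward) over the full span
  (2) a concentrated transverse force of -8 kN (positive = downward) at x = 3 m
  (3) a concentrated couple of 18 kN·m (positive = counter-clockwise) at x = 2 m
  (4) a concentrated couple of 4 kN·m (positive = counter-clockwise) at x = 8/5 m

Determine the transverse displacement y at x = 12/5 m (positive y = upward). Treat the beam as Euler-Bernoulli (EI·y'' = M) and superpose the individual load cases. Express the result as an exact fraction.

y(12/5) = -231/62500 m

Load 1 — uniform load w=15 kN/m over full span:
  y_1 = -wx(L³-2Lx²+x³)/(24EI) = -15·(12/5)·(4³-2·4·(12/5)²+(12/5)³)/(24·10000) = -372/78125 m
Load 2 — point force P=-8 kN at a=3 m (b=L-a=1):
  y_2 = -Pbx(L²-b²-x²)/(6LEI)  [x≤a] = -(-8)·1·(12/5)·(4²-1²-(12/5)²)/(6·4·10000) = 231/312500 m
Load 3 — applied couple M₀=18 kN·m at a=2 m (b=L-a=2):
  y_3 = (M₀x³/(6L)-M₀(x-a)²/2+C₁x)/EI  [x>a] with C₁=M₀(3b²-L²)/(6L)=-3 = (18·(12/5)³/(6·4)-18·((12/5)-2)²/2+(-3)·(12/5))/10000 = 27/156250 m
Load 4 — applied couple M₀=4 kN·m at a=8/5 m (b=L-a=12/5):
  y_4 = (M₀x³/(6L)-M₀(x-a)²/2+C₁x)/EI  [x>a] with C₁=M₀(3b²-L²)/(6L)=16/75 = (4·(12/5)³/(6·4)-4·((12/5)-(8/5))²/2+(16/75)·(12/5))/10000 = 12/78125 m
Superposition: y = Σ y_i = -231/62500 m ≈ -0.003696 m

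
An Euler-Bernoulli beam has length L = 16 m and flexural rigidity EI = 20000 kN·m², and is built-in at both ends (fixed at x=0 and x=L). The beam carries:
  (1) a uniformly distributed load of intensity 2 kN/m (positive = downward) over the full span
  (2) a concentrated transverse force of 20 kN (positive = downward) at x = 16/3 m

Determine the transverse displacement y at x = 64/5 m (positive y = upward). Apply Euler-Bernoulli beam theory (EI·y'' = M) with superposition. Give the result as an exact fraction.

y(64/5) = -368384/31640625 m

Load 1 — uniform load w=2 kN/m over full span:
  y_1 = -wx²(L-x)²/(24EI) = -2·(64/5)²·(16-(64/5))²/(24·20000) = -8192/1171875 m
Load 2 — point force P=20 kN at a=16/3 m (b=L-a=32/3):
  y_2 = -Pa²(L-x)²(3bL-(3b+a)(L-x))/(6L³EI)  [x>a] = -20·(16/3)²·(16-(64/5))²·(3·(32/3)·16-(3·(32/3)+(16/3))·(16-(64/5)))/(6·16³·20000) = -5888/1265625 m
Superposition: y = Σ y_i = -368384/31640625 m ≈ -0.011643 m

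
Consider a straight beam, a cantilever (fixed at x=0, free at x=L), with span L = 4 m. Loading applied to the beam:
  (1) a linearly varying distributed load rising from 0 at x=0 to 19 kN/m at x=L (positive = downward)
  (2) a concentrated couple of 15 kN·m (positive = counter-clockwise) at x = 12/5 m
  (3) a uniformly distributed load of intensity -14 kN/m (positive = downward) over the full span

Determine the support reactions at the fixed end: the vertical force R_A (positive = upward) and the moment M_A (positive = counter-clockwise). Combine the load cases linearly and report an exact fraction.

Load 1 — triangular load w₀=19 kN/m (0→w₀ over full span):
  R_A = w₀L/2 = 19·4/2 = 38 kN
  M_A = w₀L²/3 = 19·4²/3 = 304/3 kN·m
Load 2 — applied couple M₀=15 kN·m at a=12/5 m (b=L-a=8/5):
  R_A = 0 kN
  M_A = -M₀ = -15 kN·m
Load 3 — uniform load w=-14 kN/m over full span:
  R_A = wL = (-14)·4 = -56 kN
  M_A = wL²/2 = (-14)·4²/2 = -112 kN·m
Superposition: R_A = -18 kN, M_A = -77/3 kN·m

R_A = -18 kN, M_A = -77/3 kN·m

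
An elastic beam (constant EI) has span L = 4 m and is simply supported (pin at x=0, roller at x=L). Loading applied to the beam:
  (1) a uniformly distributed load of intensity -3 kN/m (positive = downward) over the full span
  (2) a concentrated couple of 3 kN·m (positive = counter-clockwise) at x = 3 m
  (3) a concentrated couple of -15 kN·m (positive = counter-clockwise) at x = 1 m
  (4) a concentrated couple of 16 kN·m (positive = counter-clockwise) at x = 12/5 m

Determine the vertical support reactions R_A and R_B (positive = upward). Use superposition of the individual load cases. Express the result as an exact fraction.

Load 1 — uniform load w=-3 kN/m over full span:
  R_A = wL/2 = (-3)·4/2 = -6 kN
  R_B = wL/2 = (-3)·4/2 = -6 kN
Load 2 — applied couple M₀=3 kN·m at a=3 m (b=L-a=1):
  R_A = M₀/L = 3/4 kN
  R_B = -M₀/L = -3/4 kN
Load 3 — applied couple M₀=-15 kN·m at a=1 m (b=L-a=3):
  R_A = M₀/L = (-15)/4 = -15/4 kN
  R_B = -M₀/L = -(-15)/4 = 15/4 kN
Load 4 — applied couple M₀=16 kN·m at a=12/5 m (b=L-a=8/5):
  R_A = M₀/L = 16/4 = 4 kN
  R_B = -M₀/L = -16/4 = -4 kN
Superposition: R_A = -5 kN, R_B = -7 kN

R_A = -5 kN, R_B = -7 kN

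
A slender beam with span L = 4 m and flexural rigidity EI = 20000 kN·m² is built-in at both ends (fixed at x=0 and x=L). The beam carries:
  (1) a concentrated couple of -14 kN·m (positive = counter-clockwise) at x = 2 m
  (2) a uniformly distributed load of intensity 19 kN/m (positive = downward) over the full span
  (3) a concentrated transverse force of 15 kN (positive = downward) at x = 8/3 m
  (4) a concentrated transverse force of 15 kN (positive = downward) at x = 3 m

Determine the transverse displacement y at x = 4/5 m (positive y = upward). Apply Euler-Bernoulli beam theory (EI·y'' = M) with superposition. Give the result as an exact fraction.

Load 1 — applied couple M₀=-14 kN·m at a=2 m (b=L-a=2):
  y_1 = (R_Ax³/6 - M_Ax²/2)/EI  [x≤a] with R_A=-21/4, M_A=-7/2 = ((-21/4)·(4/5)³/6 - (-7/2)·(4/5)²/2)/20000 = 21/625000 m
Load 2 — uniform load w=19 kN/m over full span:
  y_2 = -wx²(L-x)²/(24EI) = -19·(4/5)²·(4-(4/5))²/(24·20000) = -304/1171875 m
Load 3 — point force P=15 kN at a=8/3 m (b=L-a=4/3):
  y_3 = -Pb²x²(3aL-(3a+b)x)/(6L³EI)  [x≤a] = -15·(4/3)²·(4/5)²·(3·(8/3)·4-(3·(8/3)+(4/3))·(4/5))/(6·4³·20000) = -23/421875 m
Load 4 — point force P=15 kN at a=3 m (b=L-a=1):
  y_4 = -Pb²x²(3aL-(3a+b)x)/(6L³EI)  [x≤a] = -15·1²·(4/5)²·(3·3·4-(3·3+1)·(4/5))/(6·4³·20000) = -7/200000 m
Superposition: y = Σ y_i = -212849/675000000 m ≈ -0.000315 m

y(4/5) = -212849/675000000 m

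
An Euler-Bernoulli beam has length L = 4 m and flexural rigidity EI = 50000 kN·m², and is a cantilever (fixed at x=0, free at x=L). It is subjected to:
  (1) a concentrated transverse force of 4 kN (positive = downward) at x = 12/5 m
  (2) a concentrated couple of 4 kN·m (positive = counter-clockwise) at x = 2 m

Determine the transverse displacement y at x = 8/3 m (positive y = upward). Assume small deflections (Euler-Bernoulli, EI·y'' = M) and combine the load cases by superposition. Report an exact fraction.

y(8/3) = -383/2343750 m

Load 1 — point force P=4 kN at a=12/5 m (b=L-a=8/5):
  y_1 = -Pa²(3x-a)/(6EI)  [x>a] = -4·(12/5)²·(3·(8/3)-(12/5))/(6·50000) = -168/390625 m
Load 2 — applied couple M₀=4 kN·m at a=2 m (b=L-a=2):
  y_2 = M₀a(2x-a)/(2EI)  [x>a] = 4·2·(2·(8/3)-2)/(2·50000) = 1/3750 m
Superposition: y = Σ y_i = -383/2343750 m ≈ -0.000163 m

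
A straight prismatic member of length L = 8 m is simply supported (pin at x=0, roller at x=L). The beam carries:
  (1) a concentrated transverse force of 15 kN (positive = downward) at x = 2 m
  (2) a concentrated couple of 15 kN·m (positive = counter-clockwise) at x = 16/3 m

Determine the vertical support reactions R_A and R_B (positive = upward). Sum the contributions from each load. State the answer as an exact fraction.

R_A = 105/8 kN, R_B = 15/8 kN

Load 1 — point force P=15 kN at a=2 m (b=L-a=6):
  R_A = Pb/L = 15·6/8 = 45/4 kN
  R_B = Pa/L = 15·2/8 = 15/4 kN
Load 2 — applied couple M₀=15 kN·m at a=16/3 m (b=L-a=8/3):
  R_A = M₀/L = 15/8 kN
  R_B = -M₀/L = -15/8 kN
Superposition: R_A = 105/8 kN, R_B = 15/8 kN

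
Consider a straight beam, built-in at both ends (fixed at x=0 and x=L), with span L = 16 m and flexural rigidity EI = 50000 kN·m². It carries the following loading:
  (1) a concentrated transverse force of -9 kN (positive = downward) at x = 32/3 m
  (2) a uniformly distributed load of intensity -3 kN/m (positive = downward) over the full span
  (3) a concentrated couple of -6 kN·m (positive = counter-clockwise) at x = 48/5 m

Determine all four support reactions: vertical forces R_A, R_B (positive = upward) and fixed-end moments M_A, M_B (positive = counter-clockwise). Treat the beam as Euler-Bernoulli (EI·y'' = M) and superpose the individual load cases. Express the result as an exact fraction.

R_A = -4031/150 kN, M_A = -5744/75 kN·m, R_B = -4519/150 kN, M_B = 6346/75 kN·m

Load 1 — point force P=-9 kN at a=32/3 m (b=L-a=16/3):
  R_A = Pb²(3a+b)/L³ = (-9)·(16/3)²·(3·(32/3)+(16/3))/16³ = -7/3 kN
  M_A = Pab²/L² = (-9)·(32/3)·(16/3)²/16² = -32/3 kN·m
  R_B = Pa²(a+3b)/L³ = (-9)·(32/3)²·((32/3)+3·(16/3))/16³ = -20/3 kN
  M_B = -Pa²b/L² = -(-9)·(32/3)²·(16/3)/16² = 64/3 kN·m
Load 2 — uniform load w=-3 kN/m over full span:
  R_A = wL/2 = (-3)·16/2 = -24 kN
  M_A = wL²/12 = (-3)·16²/12 = -64 kN·m
  R_B = wL/2 = (-3)·16/2 = -24 kN
  M_B = -wL²/12 = -(-3)·16²/12 = 64 kN·m
Load 3 — applied couple M₀=-6 kN·m at a=48/5 m (b=L-a=32/5):
  R_A = 6M₀ab/L³ = 6·(-6)·(48/5)·(32/5)/16³ = -27/50 kN
  M_A = M₀b(2a-b)/L² = (-6)·(32/5)·(2·(48/5)-(32/5))/16² = -48/25 kN·m
  R_B = -6M₀ab/L³ = -6·(-6)·(48/5)·(32/5)/16³ = 27/50 kN
  M_B = M₀a(2b-a)/L² = (-6)·(48/5)·(2·(32/5)-(48/5))/16² = -18/25 kN·m
Superposition: R_A = -4031/150 kN, M_A = -5744/75 kN·m, R_B = -4519/150 kN, M_B = 6346/75 kN·m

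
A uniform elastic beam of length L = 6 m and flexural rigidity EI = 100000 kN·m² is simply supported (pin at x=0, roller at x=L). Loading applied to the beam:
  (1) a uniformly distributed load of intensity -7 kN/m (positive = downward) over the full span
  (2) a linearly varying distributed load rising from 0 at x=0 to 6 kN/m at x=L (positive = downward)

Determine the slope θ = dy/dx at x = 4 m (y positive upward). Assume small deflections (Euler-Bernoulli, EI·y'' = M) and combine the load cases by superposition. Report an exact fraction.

Load 1 — uniform load w=-7 kN/m over full span:
  θ_1 = -w(L³-6Lx²+4x³)/(24EI) = -(-7)·(6³-6·6·4²+4·4³)/(24·100000) = -91/300000 rad
Load 2 — triangular load w₀=6 kN/m (0→w₀ over full span):
  θ_2 = -w₀(7L⁴-30L²x²+15x⁴)/(360LEI) = -6·(7·6⁴-30·6²·4²+15·4⁴)/(360·6·100000) = 91/750000 rad
Superposition: θ = Σ θ_i = -91/500000 rad ≈ -0.000182 rad

θ(4) = -91/500000 rad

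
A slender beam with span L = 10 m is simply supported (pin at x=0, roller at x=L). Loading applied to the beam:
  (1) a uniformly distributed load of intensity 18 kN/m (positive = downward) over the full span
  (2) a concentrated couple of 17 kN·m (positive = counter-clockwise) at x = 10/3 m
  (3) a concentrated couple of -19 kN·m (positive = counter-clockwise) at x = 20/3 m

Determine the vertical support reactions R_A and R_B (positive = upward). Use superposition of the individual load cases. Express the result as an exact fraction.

R_A = 449/5 kN, R_B = 451/5 kN

Load 1 — uniform load w=18 kN/m over full span:
  R_A = wL/2 = 18·10/2 = 90 kN
  R_B = wL/2 = 18·10/2 = 90 kN
Load 2 — applied couple M₀=17 kN·m at a=10/3 m (b=L-a=20/3):
  R_A = M₀/L = 17/10 kN
  R_B = -M₀/L = -17/10 kN
Load 3 — applied couple M₀=-19 kN·m at a=20/3 m (b=L-a=10/3):
  R_A = M₀/L = (-19)/10 = -19/10 kN
  R_B = -M₀/L = -(-19)/10 = 19/10 kN
Superposition: R_A = 449/5 kN, R_B = 451/5 kN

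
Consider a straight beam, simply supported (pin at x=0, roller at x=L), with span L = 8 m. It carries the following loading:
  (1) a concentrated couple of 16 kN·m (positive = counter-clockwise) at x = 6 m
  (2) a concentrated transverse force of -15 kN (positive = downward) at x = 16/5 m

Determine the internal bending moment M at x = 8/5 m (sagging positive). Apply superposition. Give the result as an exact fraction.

Load 1 — applied couple M₀=16 kN·m at a=6 m (b=L-a=2):
  M_1 = M₀x/L  [x≤a] = 16·(8/5)/8 = 16/5 kN·m
Load 2 — point force P=-15 kN at a=16/5 m (b=L-a=24/5):
  M_2 = Pbx/L  [x≤a] = (-15)·(24/5)·(8/5)/8 = -72/5 kN·m
Superposition: M = Σ M_i = -56/5 kN·m ≈ -11.200000 kN·m

M(8/5) = -56/5 kN·m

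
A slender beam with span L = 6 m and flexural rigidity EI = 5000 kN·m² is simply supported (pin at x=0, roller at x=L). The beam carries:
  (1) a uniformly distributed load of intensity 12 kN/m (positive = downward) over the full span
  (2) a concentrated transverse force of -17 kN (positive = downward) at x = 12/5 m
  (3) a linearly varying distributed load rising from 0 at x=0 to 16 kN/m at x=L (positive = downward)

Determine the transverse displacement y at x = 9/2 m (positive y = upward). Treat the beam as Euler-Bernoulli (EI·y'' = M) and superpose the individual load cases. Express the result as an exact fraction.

Load 1 — uniform load w=12 kN/m over full span:
  y_1 = -wx(L³-2Lx²+x³)/(24EI) = -12·(9/2)·(6³-2·6·(9/2)²+(9/2)³)/(24·5000) = -4617/160000 m
Load 2 — point force P=-17 kN at a=12/5 m (b=L-a=18/5):
  y_2 = -Pa(L-x)(2Lx-a²-x²)/(6LEI)  [x>a] = -(-17)·(12/5)·(6-(9/2))·(2·6·(9/2)-(12/5)²-(9/2)²)/(6·6·5000) = 47583/5000000 m
Load 3 — triangular load w₀=16 kN/m (0→w₀ over full span):
  y_3 = -w₀x(7L⁴-10L²x²+3x⁴)/(360LEI) = -16·(9/2)·(7·6⁴-10·6²·(9/2)²+3·(9/2)⁴)/(360·6·5000) = -3213/160000 m
Superposition: y = Σ y_i = -394209/10000000 m ≈ -0.039421 m

y(9/2) = -394209/10000000 m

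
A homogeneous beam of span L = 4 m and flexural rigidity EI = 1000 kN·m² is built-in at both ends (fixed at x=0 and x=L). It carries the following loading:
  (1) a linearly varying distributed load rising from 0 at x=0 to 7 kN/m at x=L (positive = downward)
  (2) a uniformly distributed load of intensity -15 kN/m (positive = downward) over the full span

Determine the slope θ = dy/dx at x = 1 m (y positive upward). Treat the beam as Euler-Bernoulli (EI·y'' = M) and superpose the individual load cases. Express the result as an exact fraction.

θ(1) = 927/160000 rad

Load 1 — triangular load w₀=7 kN/m (0→w₀ over full span):
  θ_1 = -w₀(2x(L-x)(L-2x)(x+2L)+x²(L-x)²)/(120LEI) = -7·(2·1·(4-1)·(4-2·1)·(1+2·4)+1²·(4-1)²)/(120·4·1000) = -273/160000 rad
Load 2 — uniform load w=-15 kN/m over full span:
  θ_2 = -wx(L-x)(L-2x)/(12EI) = -(-15)·1·(4-1)·(4-2·1)/(12·1000) = 3/400 rad
Superposition: θ = Σ θ_i = 927/160000 rad ≈ 0.005794 rad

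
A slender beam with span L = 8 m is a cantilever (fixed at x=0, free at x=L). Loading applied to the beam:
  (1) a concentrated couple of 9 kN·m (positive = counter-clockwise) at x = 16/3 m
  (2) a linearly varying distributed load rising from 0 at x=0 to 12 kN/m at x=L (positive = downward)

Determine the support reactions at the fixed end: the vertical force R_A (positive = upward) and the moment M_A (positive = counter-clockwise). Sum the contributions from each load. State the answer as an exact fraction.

Load 1 — applied couple M₀=9 kN·m at a=16/3 m (b=L-a=8/3):
  R_A = 0 kN
  M_A = -M₀ = -9 kN·m
Load 2 — triangular load w₀=12 kN/m (0→w₀ over full span):
  R_A = w₀L/2 = 12·8/2 = 48 kN
  M_A = w₀L²/3 = 12·8²/3 = 256 kN·m
Superposition: R_A = 48 kN, M_A = 247 kN·m

R_A = 48 kN, M_A = 247 kN·m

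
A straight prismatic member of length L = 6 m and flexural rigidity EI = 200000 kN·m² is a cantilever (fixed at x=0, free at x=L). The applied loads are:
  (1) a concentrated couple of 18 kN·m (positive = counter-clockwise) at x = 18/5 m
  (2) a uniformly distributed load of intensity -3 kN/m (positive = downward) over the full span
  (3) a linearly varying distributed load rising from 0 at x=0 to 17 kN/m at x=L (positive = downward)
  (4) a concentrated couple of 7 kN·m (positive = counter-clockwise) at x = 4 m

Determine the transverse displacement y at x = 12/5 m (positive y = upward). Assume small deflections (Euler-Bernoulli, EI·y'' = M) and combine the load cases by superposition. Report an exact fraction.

Load 1 — applied couple M₀=18 kN·m at a=18/5 m (b=L-a=12/5):
  y_1 = M₀x²/(2EI)  [x≤a] = 18·(12/5)²/(2·200000) = 81/312500 m
Load 2 — uniform load w=-3 kN/m over full span:
  y_2 = -wx²(x²-4Lx+6L²)/(24EI) = -(-3)·(12/5)²·((12/5)²-4·6·(12/5)+6·6²)/(24·200000) = 4617/7812500 m
Load 3 — triangular load w₀=17 kN/m (0→w₀ over full span):
  y_3 = (w₀Lx³/12-w₀L²x²/6-w₀x⁵/(120L))/EI = (17·6·(12/5)³/12-17·6²·(12/5)²/6-17·(12/5)⁵/(120·6))/200000 = -115209/48828125 m
Load 4 — applied couple M₀=7 kN·m at a=4 m (b=L-a=2):
  y_4 = M₀x²/(2EI)  [x≤a] = 7·(12/5)²/(2·200000) = 63/625000 m
Superposition: y = Σ y_i = -550197/390625000 m ≈ -0.001409 m

y(12/5) = -550197/390625000 m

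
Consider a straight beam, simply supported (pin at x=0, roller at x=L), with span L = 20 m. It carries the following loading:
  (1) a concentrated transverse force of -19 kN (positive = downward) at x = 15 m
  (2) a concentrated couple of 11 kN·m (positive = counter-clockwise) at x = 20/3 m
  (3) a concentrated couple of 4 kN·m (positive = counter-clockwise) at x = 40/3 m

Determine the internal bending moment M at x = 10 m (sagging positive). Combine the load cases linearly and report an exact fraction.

M(10) = -51 kN·m

Load 1 — point force P=-19 kN at a=15 m (b=L-a=5):
  M_1 = Pbx/L  [x≤a] = (-19)·5·10/20 = -95/2 kN·m
Load 2 — applied couple M₀=11 kN·m at a=20/3 m (b=L-a=40/3):
  M_2 = M₀x/L - M₀  [x>a] = 11·10/20 - 11 = -11/2 kN·m
Load 3 — applied couple M₀=4 kN·m at a=40/3 m (b=L-a=20/3):
  M_3 = M₀x/L  [x≤a] = 4·10/20 = 2 kN·m
Superposition: M = Σ M_i = -51 kN·m ≈ -51.000000 kN·m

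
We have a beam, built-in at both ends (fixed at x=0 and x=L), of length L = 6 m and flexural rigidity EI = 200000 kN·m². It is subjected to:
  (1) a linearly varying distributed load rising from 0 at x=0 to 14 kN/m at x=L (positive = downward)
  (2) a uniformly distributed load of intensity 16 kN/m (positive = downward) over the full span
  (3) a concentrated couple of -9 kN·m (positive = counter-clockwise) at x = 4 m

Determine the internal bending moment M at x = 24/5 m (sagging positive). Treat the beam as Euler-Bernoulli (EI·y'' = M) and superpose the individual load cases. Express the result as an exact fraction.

M(24/5) = 144/125 kN·m

Load 1 — triangular load w₀=14 kN/m (0→w₀ over full span):
  M_1 = 3w₀Lx/20 - w₀L²/30 - w₀x³/(6L) = 3·14·6·(24/5)/20 - 14·6²/30 - 14·(24/5)³/(6·6) = 84/125 kN·m
Load 2 — uniform load w=16 kN/m over full span:
  M_2 = wLx/2 - wL²/12 - wx²/2 = 16·6·(24/5)/2 - 16·6²/12 - 16·(24/5)²/2 = -48/25 kN·m
Load 3 — applied couple M₀=-9 kN·m at a=4 m (b=L-a=2):
  M_3 = R_Ax - M_A - M₀  [x>a] with R_A=-2, M_A=-3 = (-2)·(24/5) - (-3) - (-9) = 12/5 kN·m
Superposition: M = Σ M_i = 144/125 kN·m ≈ 1.152000 kN·m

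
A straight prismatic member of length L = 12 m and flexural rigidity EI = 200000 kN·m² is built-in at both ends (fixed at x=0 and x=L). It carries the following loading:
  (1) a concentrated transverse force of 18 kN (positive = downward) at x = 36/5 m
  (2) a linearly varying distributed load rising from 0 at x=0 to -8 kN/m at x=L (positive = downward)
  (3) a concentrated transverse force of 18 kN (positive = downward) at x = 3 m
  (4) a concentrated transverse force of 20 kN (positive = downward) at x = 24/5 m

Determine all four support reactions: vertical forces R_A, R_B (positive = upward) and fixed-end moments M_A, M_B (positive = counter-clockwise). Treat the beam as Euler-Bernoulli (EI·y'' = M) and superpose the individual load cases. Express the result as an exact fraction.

Load 1 — point force P=18 kN at a=36/5 m (b=L-a=24/5):
  R_A = Pb²(3a+b)/L³ = 18·(24/5)²·(3·(36/5)+(24/5))/12³ = 792/125 kN
  M_A = Pab²/L² = 18·(36/5)·(24/5)²/12² = 2592/125 kN·m
  R_B = Pa²(a+3b)/L³ = 18·(36/5)²·((36/5)+3·(24/5))/12³ = 1458/125 kN
  M_B = -Pa²b/L² = -18·(36/5)²·(24/5)/12² = -3888/125 kN·m
Load 2 — triangular load w₀=-8 kN/m (0→w₀ over full span):
  R_A = 3w₀L/20 = 3·(-8)·12/20 = -72/5 kN
  M_A = w₀L²/30 = (-8)·12²/30 = -192/5 kN·m
  R_B = 7w₀L/20 = 7·(-8)·12/20 = -168/5 kN
  M_B = -w₀L²/20 = -(-8)·12²/20 = 288/5 kN·m
Load 3 — point force P=18 kN at a=3 m (b=L-a=9):
  R_A = Pb²(3a+b)/L³ = 18·9²·(3·3+9)/12³ = 243/16 kN
  M_A = Pab²/L² = 18·3·9²/12² = 243/8 kN·m
  R_B = Pa²(a+3b)/L³ = 18·3²·(3+3·9)/12³ = 45/16 kN
  M_B = -Pa²b/L² = -18·3²·9/12² = -81/8 kN·m
Load 4 — point force P=20 kN at a=24/5 m (b=L-a=36/5):
  R_A = Pb²(3a+b)/L³ = 20·(36/5)²·(3·(24/5)+(36/5))/12³ = 324/25 kN
  M_A = Pab²/L² = 20·(24/5)·(36/5)²/12² = 864/25 kN·m
  R_B = Pa²(a+3b)/L³ = 20·(24/5)²·((24/5)+3·(36/5))/12³ = 176/25 kN
  M_B = -Pa²b/L² = -20·(24/5)²·(36/5)/12² = -576/25 kN·m
Superposition: R_A = 40167/2000 kN, M_A = 47271/1000 kN·m, R_B = -24167/2000 kN, M_B = -6669/1000 kN·m

R_A = 40167/2000 kN, M_A = 47271/1000 kN·m, R_B = -24167/2000 kN, M_B = -6669/1000 kN·m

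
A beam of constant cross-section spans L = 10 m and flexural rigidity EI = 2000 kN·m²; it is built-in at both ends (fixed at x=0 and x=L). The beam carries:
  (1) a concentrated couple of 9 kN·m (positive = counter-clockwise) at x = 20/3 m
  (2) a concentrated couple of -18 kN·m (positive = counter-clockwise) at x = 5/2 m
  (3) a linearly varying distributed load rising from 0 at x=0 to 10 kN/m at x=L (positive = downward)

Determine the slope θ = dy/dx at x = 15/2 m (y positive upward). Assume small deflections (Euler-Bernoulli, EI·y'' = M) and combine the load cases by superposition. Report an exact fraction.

Load 1 — applied couple M₀=9 kN·m at a=20/3 m (b=L-a=10/3):
  θ_1 = (R_Ax²/2 - M_Ax - M₀(x-a))/EI  [x>a] with R_A=6/5, M_A=3 = ((6/5)·(15/2)²/2 - 3·(15/2) - 9·((15/2)-(20/3)))/2000 = 3/1600 rad
Load 2 — applied couple M₀=-18 kN·m at a=5/2 m (b=L-a=15/2):
  θ_2 = (R_Ax²/2 - M_Ax - M₀(x-a))/EI  [x>a] with R_A=-81/40, M_A=27/8 = ((-81/40)·(15/2)²/2 - (27/8)·(15/2) - (-18)·((15/2)-(5/2)))/2000 = 99/25600 rad
Load 3 — triangular load w₀=10 kN/m (0→w₀ over full span):
  θ_3 = -w₀(2x(L-x)(L-2x)(x+2L)+x²(L-x)²)/(120LEI) = -10·(2·(15/2)·(10-(15/2))·(10-2·(15/2))·((15/2)+2·10)+(15/2)²·(10-(15/2))²)/(120·10·2000) = 41/2048 rad
Superposition: θ = Σ θ_i = 1319/51200 rad ≈ 0.025762 rad

θ(15/2) = 1319/51200 rad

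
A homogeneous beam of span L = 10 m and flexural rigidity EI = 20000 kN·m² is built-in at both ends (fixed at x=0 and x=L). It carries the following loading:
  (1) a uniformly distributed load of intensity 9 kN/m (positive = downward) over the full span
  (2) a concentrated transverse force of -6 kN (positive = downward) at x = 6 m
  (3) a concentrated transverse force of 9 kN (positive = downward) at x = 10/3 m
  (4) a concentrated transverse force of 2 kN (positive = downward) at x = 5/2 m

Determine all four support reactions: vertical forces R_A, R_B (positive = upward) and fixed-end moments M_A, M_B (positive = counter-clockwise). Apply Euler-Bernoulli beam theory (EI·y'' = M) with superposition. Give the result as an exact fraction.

R_A = 307453/6000 kN, M_A = 102463/1200 kN·m, R_B = 262547/6000 kN, M_B = -88757/1200 kN·m

Load 1 — uniform load w=9 kN/m over full span:
  R_A = wL/2 = 9·10/2 = 45 kN
  M_A = wL²/12 = 9·10²/12 = 75 kN·m
  R_B = wL/2 = 9·10/2 = 45 kN
  M_B = -wL²/12 = -9·10²/12 = -75 kN·m
Load 2 — point force P=-6 kN at a=6 m (b=L-a=4):
  R_A = Pb²(3a+b)/L³ = (-6)·4²·(3·6+4)/10³ = -264/125 kN
  M_A = Pab²/L² = (-6)·6·4²/10² = -144/25 kN·m
  R_B = Pa²(a+3b)/L³ = (-6)·6²·(6+3·4)/10³ = -486/125 kN
  M_B = -Pa²b/L² = -(-6)·6²·4/10² = 216/25 kN·m
Load 3 — point force P=9 kN at a=10/3 m (b=L-a=20/3):
  R_A = Pb²(3a+b)/L³ = 9·(20/3)²·(3·(10/3)+(20/3))/10³ = 20/3 kN
  M_A = Pab²/L² = 9·(10/3)·(20/3)²/10² = 40/3 kN·m
  R_B = Pa²(a+3b)/L³ = 9·(10/3)²·((10/3)+3·(20/3))/10³ = 7/3 kN
  M_B = -Pa²b/L² = -9·(10/3)²·(20/3)/10² = -20/3 kN·m
Load 4 — point force P=2 kN at a=5/2 m (b=L-a=15/2):
  R_A = Pb²(3a+b)/L³ = 2·(15/2)²·(3·(5/2)+(15/2))/10³ = 27/16 kN
  M_A = Pab²/L² = 2·(5/2)·(15/2)²/10² = 45/16 kN·m
  R_B = Pa²(a+3b)/L³ = 2·(5/2)²·((5/2)+3·(15/2))/10³ = 5/16 kN
  M_B = -Pa²b/L² = -2·(5/2)²·(15/2)/10² = -15/16 kN·m
Superposition: R_A = 307453/6000 kN, M_A = 102463/1200 kN·m, R_B = 262547/6000 kN, M_B = -88757/1200 kN·m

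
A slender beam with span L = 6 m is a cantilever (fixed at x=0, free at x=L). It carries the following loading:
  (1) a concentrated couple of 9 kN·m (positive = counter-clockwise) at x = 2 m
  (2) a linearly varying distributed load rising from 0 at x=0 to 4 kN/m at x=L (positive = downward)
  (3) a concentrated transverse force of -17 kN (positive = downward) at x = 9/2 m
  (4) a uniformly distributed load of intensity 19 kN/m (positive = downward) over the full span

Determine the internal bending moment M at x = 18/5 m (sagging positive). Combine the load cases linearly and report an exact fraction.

Load 1 — applied couple M₀=9 kN·m at a=2 m (b=L-a=4):
  M_1 = 0  [x>a] = 0 kN·m
Load 2 — triangular load w₀=4 kN/m (0→w₀ over full span):
  M_2 = w₀Lx/2 - w₀L²/3 - w₀x³/(6L) = 4·6·(18/5)/2 - 4·6²/3 - 4·(18/5)³/(6·6) = -1248/125 kN·m
Load 3 — point force P=-17 kN at a=9/2 m (b=L-a=3/2):
  M_3 = -P(a-x)  [x≤a] = -(-17)·((9/2)-(18/5)) = 153/10 kN·m
Load 4 — uniform load w=19 kN/m over full span:
  M_4 = -w(L-x)²/2 = -19·(6-(18/5))²/2 = -1368/25 kN·m
Superposition: M = Σ M_i = -12351/250 kN·m ≈ -49.404000 kN·m

M(18/5) = -12351/250 kN·m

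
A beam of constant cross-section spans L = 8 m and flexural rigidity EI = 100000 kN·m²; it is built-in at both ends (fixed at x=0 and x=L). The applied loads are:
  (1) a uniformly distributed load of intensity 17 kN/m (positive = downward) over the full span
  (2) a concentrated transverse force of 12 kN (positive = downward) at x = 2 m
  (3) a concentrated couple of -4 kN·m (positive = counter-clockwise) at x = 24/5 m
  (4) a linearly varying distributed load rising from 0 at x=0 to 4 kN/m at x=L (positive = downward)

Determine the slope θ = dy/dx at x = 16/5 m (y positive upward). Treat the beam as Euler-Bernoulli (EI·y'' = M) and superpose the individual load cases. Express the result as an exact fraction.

θ(16/5) = -768/1953125 rad

Load 1 — uniform load w=17 kN/m over full span:
  θ_1 = -wx(L-x)(L-2x)/(12EI) = -17·(16/5)·(8-(16/5))·(8-2·(16/5))/(12·100000) = -136/390625 rad
Load 2 — point force P=12 kN at a=2 m (b=L-a=6):
  θ_2 = Pa²(L-x)(2bL-(3b+a)(L-x))/(2L³EI)  [x>a] = 12·2²·(8-(16/5))·(2·6·8-(3·6+2)·(8-(16/5)))/(2·8³·100000) = 0 rad
Load 3 — applied couple M₀=-4 kN·m at a=24/5 m (b=L-a=16/5):
  θ_3 = (R_Ax²/2 - M_Ax)/EI  [x≤a] with R_A=-18/25, M_A=-32/25 = ((-18/25)·(16/5)²/2 - (-32/25)·(16/5))/100000 = 8/1953125 rad
Load 4 — triangular load w₀=4 kN/m (0→w₀ over full span):
  θ_4 = -w₀(2x(L-x)(L-2x)(x+2L)+x²(L-x)²)/(120LEI) = -4·(2·(16/5)·(8-(16/5))·(8-2·(16/5))·((16/5)+2·8)+(16/5)²·(8-(16/5))²)/(120·8·100000) = -96/1953125 rad
Superposition: θ = Σ θ_i = -768/1953125 rad ≈ -0.000393 rad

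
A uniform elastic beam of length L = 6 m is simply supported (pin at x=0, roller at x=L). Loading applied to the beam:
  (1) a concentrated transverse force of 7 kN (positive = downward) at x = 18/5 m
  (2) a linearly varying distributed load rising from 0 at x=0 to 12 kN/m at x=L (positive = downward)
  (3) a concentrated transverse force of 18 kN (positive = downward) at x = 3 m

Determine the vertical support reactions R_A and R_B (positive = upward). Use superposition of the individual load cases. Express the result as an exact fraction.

R_A = 119/5 kN, R_B = 186/5 kN

Load 1 — point force P=7 kN at a=18/5 m (b=L-a=12/5):
  R_A = Pb/L = 7·(12/5)/6 = 14/5 kN
  R_B = Pa/L = 7·(18/5)/6 = 21/5 kN
Load 2 — triangular load w₀=12 kN/m (0→w₀ over full span):
  R_A = w₀L/6 = 12·6/6 = 12 kN
  R_B = w₀L/3 = 12·6/3 = 24 kN
Load 3 — point force P=18 kN at a=3 m (b=L-a=3):
  R_A = Pb/L = 18·3/6 = 9 kN
  R_B = Pa/L = 18·3/6 = 9 kN
Superposition: R_A = 119/5 kN, R_B = 186/5 kN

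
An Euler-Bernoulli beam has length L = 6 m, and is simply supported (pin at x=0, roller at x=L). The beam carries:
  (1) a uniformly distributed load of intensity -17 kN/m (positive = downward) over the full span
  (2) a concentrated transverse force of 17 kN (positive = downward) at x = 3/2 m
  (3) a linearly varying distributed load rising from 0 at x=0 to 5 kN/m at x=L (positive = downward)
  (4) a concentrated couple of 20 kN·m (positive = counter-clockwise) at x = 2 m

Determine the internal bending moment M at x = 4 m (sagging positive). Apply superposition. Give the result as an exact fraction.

M(4) = -991/18 kN·m

Load 1 — uniform load w=-17 kN/m over full span:
  M_1 = wx(L-x)/2 = (-17)·4·(6-4)/2 = -68 kN·m
Load 2 — point force P=17 kN at a=3/2 m (b=L-a=9/2):
  M_2 = Pa(L-x)/L  [x>a] = 17·(3/2)·(6-4)/6 = 17/2 kN·m
Load 3 — triangular load w₀=5 kN/m (0→w₀ over full span):
  M_3 = w₀Lx/6 - w₀x³/(6L) = 5·6·4/6 - 5·4³/(6·6) = 100/9 kN·m
Load 4 — applied couple M₀=20 kN·m at a=2 m (b=L-a=4):
  M_4 = M₀x/L - M₀  [x>a] = 20·4/6 - 20 = -20/3 kN·m
Superposition: M = Σ M_i = -991/18 kN·m ≈ -55.055556 kN·m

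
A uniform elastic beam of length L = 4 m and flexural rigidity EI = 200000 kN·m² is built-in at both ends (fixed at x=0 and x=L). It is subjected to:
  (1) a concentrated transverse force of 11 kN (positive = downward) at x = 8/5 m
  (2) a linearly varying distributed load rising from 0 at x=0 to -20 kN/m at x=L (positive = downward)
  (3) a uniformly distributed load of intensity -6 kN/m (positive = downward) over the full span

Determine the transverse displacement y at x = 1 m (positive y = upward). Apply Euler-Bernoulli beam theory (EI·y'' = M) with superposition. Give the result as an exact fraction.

Load 1 — point force P=11 kN at a=8/5 m (b=L-a=12/5):
  y_1 = -Pb²x²(3aL-(3a+b)x)/(6L³EI)  [x≤a] = -11·(12/5)²·1²·(3·(8/5)·4-(3·(8/5)+(12/5))·1)/(6·4³·200000) = -99/10000000 m
Load 2 — triangular load w₀=-20 kN/m (0→w₀ over full span):
  y_2 = -w₀x²(L-x)²(x+2L)/(120LEI) = -(-20)·1²·(4-1)²·(1+2·4)/(120·4·200000) = 27/1600000 m
Load 3 — uniform load w=-6 kN/m over full span:
  y_3 = -wx²(L-x)²/(24EI) = -(-6)·1²·(4-1)²/(24·200000) = 9/800000 m
Superposition: y = Σ y_i = 729/40000000 m ≈ 0.000018 m

y(1) = 729/40000000 m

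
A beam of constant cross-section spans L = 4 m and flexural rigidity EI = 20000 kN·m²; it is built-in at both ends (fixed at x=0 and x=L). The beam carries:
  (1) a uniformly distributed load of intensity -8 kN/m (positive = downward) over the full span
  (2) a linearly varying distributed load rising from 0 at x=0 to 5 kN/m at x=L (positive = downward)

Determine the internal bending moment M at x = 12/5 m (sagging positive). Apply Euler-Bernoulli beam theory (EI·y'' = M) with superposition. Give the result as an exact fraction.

M(12/5) = -76/25 kN·m

Load 1 — uniform load w=-8 kN/m over full span:
  M_1 = wLx/2 - wL²/12 - wx²/2 = (-8)·4·(12/5)/2 - (-8)·4²/12 - (-8)·(12/5)²/2 = -352/75 kN·m
Load 2 — triangular load w₀=5 kN/m (0→w₀ over full span):
  M_2 = 3w₀Lx/20 - w₀L²/30 - w₀x³/(6L) = 3·5·4·(12/5)/20 - 5·4²/30 - 5·(12/5)³/(6·4) = 124/75 kN·m
Superposition: M = Σ M_i = -76/25 kN·m ≈ -3.040000 kN·m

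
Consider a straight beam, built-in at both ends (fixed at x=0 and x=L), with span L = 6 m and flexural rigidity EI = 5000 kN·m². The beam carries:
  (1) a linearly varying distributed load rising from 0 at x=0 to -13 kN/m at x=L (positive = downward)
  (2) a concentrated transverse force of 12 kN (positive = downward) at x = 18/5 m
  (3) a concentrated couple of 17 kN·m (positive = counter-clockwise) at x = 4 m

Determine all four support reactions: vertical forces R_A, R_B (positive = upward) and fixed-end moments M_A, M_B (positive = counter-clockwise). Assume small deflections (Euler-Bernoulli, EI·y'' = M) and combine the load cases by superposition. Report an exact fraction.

R_A = -8321/2250 kN, M_A = -1133/375 kN·m, R_B = -52429/2250 kN, M_B = 1629/125 kN·m

Load 1 — triangular load w₀=-13 kN/m (0→w₀ over full span):
  R_A = 3w₀L/20 = 3·(-13)·6/20 = -117/10 kN
  M_A = w₀L²/30 = (-13)·6²/30 = -78/5 kN·m
  R_B = 7w₀L/20 = 7·(-13)·6/20 = -273/10 kN
  M_B = -w₀L²/20 = -(-13)·6²/20 = 117/5 kN·m
Load 2 — point force P=12 kN at a=18/5 m (b=L-a=12/5):
  R_A = Pb²(3a+b)/L³ = 12·(12/5)²·(3·(18/5)+(12/5))/6³ = 528/125 kN
  M_A = Pab²/L² = 12·(18/5)·(12/5)²/6² = 864/125 kN·m
  R_B = Pa²(a+3b)/L³ = 12·(18/5)²·((18/5)+3·(12/5))/6³ = 972/125 kN
  M_B = -Pa²b/L² = -12·(18/5)²·(12/5)/6² = -1296/125 kN·m
Load 3 — applied couple M₀=17 kN·m at a=4 m (b=L-a=2):
  R_A = 6M₀ab/L³ = 6·17·4·2/6³ = 34/9 kN
  M_A = M₀b(2a-b)/L² = 17·2·(2·4-2)/6² = 17/3 kN·m
  R_B = -6M₀ab/L³ = -6·17·4·2/6³ = -34/9 kN
  M_B = M₀a(2b-a)/L² = 17·4·(2·2-4)/6² = 0 kN·m
Superposition: R_A = -8321/2250 kN, M_A = -1133/375 kN·m, R_B = -52429/2250 kN, M_B = 1629/125 kN·m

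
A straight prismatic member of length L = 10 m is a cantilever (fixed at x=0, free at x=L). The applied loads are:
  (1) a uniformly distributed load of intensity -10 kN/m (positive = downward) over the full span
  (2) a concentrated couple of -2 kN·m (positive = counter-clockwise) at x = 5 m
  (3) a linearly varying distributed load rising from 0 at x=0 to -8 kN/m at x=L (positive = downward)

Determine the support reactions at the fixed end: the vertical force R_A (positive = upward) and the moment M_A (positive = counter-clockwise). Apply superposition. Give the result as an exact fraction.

R_A = -140 kN, M_A = -2294/3 kN·m

Load 1 — uniform load w=-10 kN/m over full span:
  R_A = wL = (-10)·10 = -100 kN
  M_A = wL²/2 = (-10)·10²/2 = -500 kN·m
Load 2 — applied couple M₀=-2 kN·m at a=5 m (b=L-a=5):
  R_A = 0 kN
  M_A = -M₀ = -(-2) = 2 kN·m
Load 3 — triangular load w₀=-8 kN/m (0→w₀ over full span):
  R_A = w₀L/2 = (-8)·10/2 = -40 kN
  M_A = w₀L²/3 = (-8)·10²/3 = -800/3 kN·m
Superposition: R_A = -140 kN, M_A = -2294/3 kN·m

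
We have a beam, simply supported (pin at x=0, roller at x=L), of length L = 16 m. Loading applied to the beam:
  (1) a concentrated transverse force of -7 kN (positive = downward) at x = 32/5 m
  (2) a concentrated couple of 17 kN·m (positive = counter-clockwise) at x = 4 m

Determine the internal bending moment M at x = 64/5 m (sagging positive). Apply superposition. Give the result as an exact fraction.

Load 1 — point force P=-7 kN at a=32/5 m (b=L-a=48/5):
  M_1 = Pa(L-x)/L  [x>a] = (-7)·(32/5)·(16-(64/5))/16 = -224/25 kN·m
Load 2 — applied couple M₀=17 kN·m at a=4 m (b=L-a=12):
  M_2 = M₀x/L - M₀  [x>a] = 17·(64/5)/16 - 17 = -17/5 kN·m
Superposition: M = Σ M_i = -309/25 kN·m ≈ -12.360000 kN·m

M(64/5) = -309/25 kN·m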